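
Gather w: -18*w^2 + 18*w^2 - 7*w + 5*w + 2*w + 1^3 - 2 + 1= 0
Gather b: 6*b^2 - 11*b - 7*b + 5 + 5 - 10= 6*b^2 - 18*b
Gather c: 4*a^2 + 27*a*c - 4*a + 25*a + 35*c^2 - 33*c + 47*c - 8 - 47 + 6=4*a^2 + 21*a + 35*c^2 + c*(27*a + 14) - 49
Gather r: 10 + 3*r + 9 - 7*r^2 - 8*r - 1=-7*r^2 - 5*r + 18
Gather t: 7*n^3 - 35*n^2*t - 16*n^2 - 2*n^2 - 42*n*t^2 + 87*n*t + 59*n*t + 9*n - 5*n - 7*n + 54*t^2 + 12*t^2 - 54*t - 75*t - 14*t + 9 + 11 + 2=7*n^3 - 18*n^2 - 3*n + t^2*(66 - 42*n) + t*(-35*n^2 + 146*n - 143) + 22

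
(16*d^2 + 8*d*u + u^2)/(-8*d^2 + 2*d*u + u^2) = (4*d + u)/(-2*d + u)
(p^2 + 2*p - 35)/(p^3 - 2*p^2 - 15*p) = (p + 7)/(p*(p + 3))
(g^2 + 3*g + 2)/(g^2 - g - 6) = (g + 1)/(g - 3)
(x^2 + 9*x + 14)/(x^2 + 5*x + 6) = (x + 7)/(x + 3)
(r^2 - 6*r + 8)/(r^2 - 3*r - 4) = (r - 2)/(r + 1)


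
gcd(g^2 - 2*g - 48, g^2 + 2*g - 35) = 1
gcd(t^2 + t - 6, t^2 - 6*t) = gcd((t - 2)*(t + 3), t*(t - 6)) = 1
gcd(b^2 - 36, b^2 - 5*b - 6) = b - 6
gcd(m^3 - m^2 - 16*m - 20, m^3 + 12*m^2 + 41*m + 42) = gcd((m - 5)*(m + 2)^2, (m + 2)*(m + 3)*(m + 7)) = m + 2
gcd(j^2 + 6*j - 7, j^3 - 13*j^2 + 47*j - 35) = j - 1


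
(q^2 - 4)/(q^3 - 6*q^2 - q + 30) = (q - 2)/(q^2 - 8*q + 15)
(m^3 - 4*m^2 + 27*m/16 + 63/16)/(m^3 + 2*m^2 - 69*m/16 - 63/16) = (m - 3)/(m + 3)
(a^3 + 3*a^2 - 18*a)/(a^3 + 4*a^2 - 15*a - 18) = a/(a + 1)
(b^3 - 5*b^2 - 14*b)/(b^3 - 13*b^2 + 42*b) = (b + 2)/(b - 6)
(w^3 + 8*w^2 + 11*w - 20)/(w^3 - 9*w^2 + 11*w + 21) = (w^3 + 8*w^2 + 11*w - 20)/(w^3 - 9*w^2 + 11*w + 21)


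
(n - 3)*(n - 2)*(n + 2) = n^3 - 3*n^2 - 4*n + 12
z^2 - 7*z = z*(z - 7)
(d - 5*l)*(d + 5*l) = d^2 - 25*l^2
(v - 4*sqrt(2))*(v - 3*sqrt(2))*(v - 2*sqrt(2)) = v^3 - 9*sqrt(2)*v^2 + 52*v - 48*sqrt(2)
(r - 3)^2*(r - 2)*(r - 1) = r^4 - 9*r^3 + 29*r^2 - 39*r + 18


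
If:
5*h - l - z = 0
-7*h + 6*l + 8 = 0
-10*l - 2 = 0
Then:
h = 34/35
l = -1/5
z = 177/35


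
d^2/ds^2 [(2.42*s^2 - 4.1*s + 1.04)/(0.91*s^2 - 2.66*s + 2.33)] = (4.92528399999999*s^3 - 25.619412*s^2 + 37.054836*s - 14.23906)/(0.753571*s^6 - 6.608238*s^5 + 25.104807*s^4 - 52.661084*s^3 + 64.279341*s^2 - 43.322622*s + 12.649337)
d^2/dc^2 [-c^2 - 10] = -2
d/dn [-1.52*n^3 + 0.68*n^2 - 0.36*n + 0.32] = -4.56*n^2 + 1.36*n - 0.36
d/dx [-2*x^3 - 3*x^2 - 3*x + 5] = -6*x^2 - 6*x - 3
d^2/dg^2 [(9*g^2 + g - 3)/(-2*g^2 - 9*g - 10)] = 2*(158*g^3 + 576*g^2 + 222*g - 627)/(8*g^6 + 108*g^5 + 606*g^4 + 1809*g^3 + 3030*g^2 + 2700*g + 1000)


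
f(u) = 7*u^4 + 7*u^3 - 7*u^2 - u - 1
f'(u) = 28*u^3 + 21*u^2 - 14*u - 1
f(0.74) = -0.64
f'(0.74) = 11.49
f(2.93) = 627.96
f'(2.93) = 842.57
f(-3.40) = 581.79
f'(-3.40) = -811.15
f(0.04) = -1.05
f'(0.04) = -1.52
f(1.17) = 12.58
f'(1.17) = 56.21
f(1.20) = 14.33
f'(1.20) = 60.82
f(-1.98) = 26.79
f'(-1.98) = -108.30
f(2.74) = 482.25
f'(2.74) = 694.28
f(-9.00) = 40265.00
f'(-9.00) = -18586.00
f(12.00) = 156227.00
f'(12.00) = 51239.00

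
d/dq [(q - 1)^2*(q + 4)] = (q - 1)*(3*q + 7)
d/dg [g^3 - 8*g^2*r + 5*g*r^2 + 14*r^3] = 3*g^2 - 16*g*r + 5*r^2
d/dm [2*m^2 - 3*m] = 4*m - 3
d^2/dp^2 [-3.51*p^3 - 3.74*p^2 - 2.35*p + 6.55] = -21.06*p - 7.48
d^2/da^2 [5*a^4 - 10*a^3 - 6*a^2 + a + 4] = 60*a^2 - 60*a - 12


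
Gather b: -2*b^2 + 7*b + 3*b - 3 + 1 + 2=-2*b^2 + 10*b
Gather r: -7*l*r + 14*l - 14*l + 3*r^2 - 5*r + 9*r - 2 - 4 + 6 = 3*r^2 + r*(4 - 7*l)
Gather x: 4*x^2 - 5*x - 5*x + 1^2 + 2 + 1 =4*x^2 - 10*x + 4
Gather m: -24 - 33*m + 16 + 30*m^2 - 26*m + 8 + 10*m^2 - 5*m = 40*m^2 - 64*m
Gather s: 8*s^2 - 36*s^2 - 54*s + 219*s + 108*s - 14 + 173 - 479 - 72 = -28*s^2 + 273*s - 392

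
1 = 1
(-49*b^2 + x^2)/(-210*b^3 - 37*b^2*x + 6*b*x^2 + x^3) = (-7*b + x)/(-30*b^2 - b*x + x^2)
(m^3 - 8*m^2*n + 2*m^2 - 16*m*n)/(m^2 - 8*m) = (m^2 - 8*m*n + 2*m - 16*n)/(m - 8)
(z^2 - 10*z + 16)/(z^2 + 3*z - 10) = (z - 8)/(z + 5)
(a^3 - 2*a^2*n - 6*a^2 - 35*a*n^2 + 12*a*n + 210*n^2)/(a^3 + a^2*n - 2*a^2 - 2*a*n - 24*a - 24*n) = (a^2 - 2*a*n - 35*n^2)/(a^2 + a*n + 4*a + 4*n)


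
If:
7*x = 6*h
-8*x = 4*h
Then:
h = 0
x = 0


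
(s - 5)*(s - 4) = s^2 - 9*s + 20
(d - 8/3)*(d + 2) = d^2 - 2*d/3 - 16/3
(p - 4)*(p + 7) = p^2 + 3*p - 28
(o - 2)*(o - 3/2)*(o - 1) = o^3 - 9*o^2/2 + 13*o/2 - 3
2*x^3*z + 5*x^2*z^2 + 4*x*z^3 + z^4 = z*(x + z)^2*(2*x + z)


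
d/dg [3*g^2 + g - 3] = 6*g + 1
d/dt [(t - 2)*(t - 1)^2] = (t - 1)*(3*t - 5)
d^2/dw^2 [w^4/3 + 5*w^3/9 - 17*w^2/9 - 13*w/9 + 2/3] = 4*w^2 + 10*w/3 - 34/9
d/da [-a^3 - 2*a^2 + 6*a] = -3*a^2 - 4*a + 6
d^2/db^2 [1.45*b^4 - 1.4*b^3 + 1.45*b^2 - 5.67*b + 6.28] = 17.4*b^2 - 8.4*b + 2.9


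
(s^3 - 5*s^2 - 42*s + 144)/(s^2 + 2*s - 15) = (s^2 - 2*s - 48)/(s + 5)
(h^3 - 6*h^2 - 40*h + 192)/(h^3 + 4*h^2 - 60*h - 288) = (h - 4)/(h + 6)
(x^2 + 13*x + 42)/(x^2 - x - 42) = (x + 7)/(x - 7)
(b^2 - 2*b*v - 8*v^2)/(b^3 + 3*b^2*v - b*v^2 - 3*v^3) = (b^2 - 2*b*v - 8*v^2)/(b^3 + 3*b^2*v - b*v^2 - 3*v^3)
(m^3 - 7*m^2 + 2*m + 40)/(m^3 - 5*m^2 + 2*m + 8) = (m^2 - 3*m - 10)/(m^2 - m - 2)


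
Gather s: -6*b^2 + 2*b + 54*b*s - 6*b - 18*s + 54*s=-6*b^2 - 4*b + s*(54*b + 36)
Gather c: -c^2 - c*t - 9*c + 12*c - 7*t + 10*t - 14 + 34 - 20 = -c^2 + c*(3 - t) + 3*t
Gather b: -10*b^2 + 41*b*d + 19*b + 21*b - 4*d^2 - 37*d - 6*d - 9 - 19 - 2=-10*b^2 + b*(41*d + 40) - 4*d^2 - 43*d - 30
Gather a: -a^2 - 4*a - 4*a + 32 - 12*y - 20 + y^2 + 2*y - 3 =-a^2 - 8*a + y^2 - 10*y + 9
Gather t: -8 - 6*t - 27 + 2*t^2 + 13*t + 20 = 2*t^2 + 7*t - 15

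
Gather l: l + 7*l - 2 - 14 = 8*l - 16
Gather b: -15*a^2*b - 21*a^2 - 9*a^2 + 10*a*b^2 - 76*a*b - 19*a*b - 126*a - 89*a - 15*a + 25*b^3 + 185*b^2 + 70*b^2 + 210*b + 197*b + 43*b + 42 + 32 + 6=-30*a^2 - 230*a + 25*b^3 + b^2*(10*a + 255) + b*(-15*a^2 - 95*a + 450) + 80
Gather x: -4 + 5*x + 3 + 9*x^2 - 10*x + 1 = 9*x^2 - 5*x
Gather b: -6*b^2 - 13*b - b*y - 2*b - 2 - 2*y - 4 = -6*b^2 + b*(-y - 15) - 2*y - 6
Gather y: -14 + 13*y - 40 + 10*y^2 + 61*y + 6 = 10*y^2 + 74*y - 48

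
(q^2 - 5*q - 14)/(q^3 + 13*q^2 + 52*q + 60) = (q - 7)/(q^2 + 11*q + 30)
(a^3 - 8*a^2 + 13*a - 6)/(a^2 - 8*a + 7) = (a^2 - 7*a + 6)/(a - 7)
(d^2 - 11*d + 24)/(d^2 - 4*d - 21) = (-d^2 + 11*d - 24)/(-d^2 + 4*d + 21)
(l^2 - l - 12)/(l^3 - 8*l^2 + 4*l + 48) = (l + 3)/(l^2 - 4*l - 12)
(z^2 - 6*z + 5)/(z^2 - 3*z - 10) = (z - 1)/(z + 2)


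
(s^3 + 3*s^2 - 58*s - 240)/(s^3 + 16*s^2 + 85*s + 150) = (s - 8)/(s + 5)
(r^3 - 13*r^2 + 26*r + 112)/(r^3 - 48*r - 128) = (r^2 - 5*r - 14)/(r^2 + 8*r + 16)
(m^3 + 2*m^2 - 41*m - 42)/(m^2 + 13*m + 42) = (m^2 - 5*m - 6)/(m + 6)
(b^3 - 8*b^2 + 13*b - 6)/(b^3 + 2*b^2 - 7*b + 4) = (b - 6)/(b + 4)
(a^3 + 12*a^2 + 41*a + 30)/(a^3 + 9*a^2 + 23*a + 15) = (a + 6)/(a + 3)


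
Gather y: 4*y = 4*y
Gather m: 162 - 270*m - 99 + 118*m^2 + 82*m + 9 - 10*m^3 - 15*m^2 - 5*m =-10*m^3 + 103*m^2 - 193*m + 72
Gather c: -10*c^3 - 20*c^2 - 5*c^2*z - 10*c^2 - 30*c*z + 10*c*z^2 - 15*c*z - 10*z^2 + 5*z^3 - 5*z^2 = -10*c^3 + c^2*(-5*z - 30) + c*(10*z^2 - 45*z) + 5*z^3 - 15*z^2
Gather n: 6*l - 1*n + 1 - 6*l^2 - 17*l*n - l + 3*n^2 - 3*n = -6*l^2 + 5*l + 3*n^2 + n*(-17*l - 4) + 1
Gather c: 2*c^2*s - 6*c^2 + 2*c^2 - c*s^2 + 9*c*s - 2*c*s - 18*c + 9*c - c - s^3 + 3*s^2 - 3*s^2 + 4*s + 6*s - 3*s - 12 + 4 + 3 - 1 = c^2*(2*s - 4) + c*(-s^2 + 7*s - 10) - s^3 + 7*s - 6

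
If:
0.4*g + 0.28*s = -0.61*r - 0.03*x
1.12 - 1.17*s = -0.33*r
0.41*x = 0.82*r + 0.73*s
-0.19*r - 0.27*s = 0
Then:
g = 1.06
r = -0.97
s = 0.68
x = -0.73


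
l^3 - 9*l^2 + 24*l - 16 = (l - 4)^2*(l - 1)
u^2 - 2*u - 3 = (u - 3)*(u + 1)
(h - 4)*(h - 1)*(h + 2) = h^3 - 3*h^2 - 6*h + 8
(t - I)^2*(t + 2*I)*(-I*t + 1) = -I*t^4 + t^3 - 3*I*t^2 + t - 2*I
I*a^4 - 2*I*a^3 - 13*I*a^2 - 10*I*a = a*(a - 5)*(a + 2)*(I*a + I)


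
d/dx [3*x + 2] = 3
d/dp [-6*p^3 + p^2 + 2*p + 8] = -18*p^2 + 2*p + 2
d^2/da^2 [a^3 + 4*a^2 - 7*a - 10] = 6*a + 8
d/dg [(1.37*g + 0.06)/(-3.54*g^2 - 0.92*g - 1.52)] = (4.8498*g^2 + 0.4248*g - 2.0272)/(12.5316*g^4 + 6.5136*g^3 + 11.608*g^2 + 2.7968*g + 2.3104)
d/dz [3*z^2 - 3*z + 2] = 6*z - 3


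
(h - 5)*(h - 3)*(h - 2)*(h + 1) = h^4 - 9*h^3 + 21*h^2 + h - 30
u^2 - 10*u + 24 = (u - 6)*(u - 4)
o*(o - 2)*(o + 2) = o^3 - 4*o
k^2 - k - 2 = (k - 2)*(k + 1)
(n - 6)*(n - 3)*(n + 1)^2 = n^4 - 7*n^3 + n^2 + 27*n + 18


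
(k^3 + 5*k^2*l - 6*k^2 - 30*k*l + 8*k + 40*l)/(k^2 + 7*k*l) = (k^3 + 5*k^2*l - 6*k^2 - 30*k*l + 8*k + 40*l)/(k*(k + 7*l))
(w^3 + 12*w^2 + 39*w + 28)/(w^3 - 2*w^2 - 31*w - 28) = (w + 7)/(w - 7)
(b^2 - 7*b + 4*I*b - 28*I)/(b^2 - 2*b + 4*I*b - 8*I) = (b - 7)/(b - 2)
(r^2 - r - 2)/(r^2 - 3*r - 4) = (r - 2)/(r - 4)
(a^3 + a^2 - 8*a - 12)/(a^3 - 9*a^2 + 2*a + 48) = (a + 2)/(a - 8)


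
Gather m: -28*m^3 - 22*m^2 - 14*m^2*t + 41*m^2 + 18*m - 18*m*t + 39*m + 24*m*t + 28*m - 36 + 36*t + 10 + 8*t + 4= -28*m^3 + m^2*(19 - 14*t) + m*(6*t + 85) + 44*t - 22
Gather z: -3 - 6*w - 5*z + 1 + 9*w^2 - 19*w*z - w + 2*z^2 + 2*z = 9*w^2 - 7*w + 2*z^2 + z*(-19*w - 3) - 2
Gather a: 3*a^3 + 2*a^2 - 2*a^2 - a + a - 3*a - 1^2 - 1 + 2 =3*a^3 - 3*a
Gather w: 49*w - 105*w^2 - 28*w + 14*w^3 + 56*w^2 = 14*w^3 - 49*w^2 + 21*w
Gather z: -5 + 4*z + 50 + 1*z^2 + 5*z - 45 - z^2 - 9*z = 0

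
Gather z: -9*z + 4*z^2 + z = 4*z^2 - 8*z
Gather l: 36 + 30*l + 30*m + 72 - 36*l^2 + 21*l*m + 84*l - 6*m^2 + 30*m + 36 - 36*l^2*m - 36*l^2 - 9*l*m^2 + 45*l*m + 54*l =l^2*(-36*m - 72) + l*(-9*m^2 + 66*m + 168) - 6*m^2 + 60*m + 144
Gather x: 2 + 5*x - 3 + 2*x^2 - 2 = 2*x^2 + 5*x - 3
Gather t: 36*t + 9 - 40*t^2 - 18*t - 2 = -40*t^2 + 18*t + 7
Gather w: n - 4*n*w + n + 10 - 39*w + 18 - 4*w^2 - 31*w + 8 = 2*n - 4*w^2 + w*(-4*n - 70) + 36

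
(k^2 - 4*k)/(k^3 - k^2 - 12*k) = 1/(k + 3)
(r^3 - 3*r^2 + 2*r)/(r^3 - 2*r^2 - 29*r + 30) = r*(r - 2)/(r^2 - r - 30)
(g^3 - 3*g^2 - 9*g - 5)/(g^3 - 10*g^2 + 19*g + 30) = (g + 1)/(g - 6)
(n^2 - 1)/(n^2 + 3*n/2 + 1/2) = 2*(n - 1)/(2*n + 1)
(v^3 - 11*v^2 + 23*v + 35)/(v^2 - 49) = (v^2 - 4*v - 5)/(v + 7)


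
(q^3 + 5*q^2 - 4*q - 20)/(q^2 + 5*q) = q - 4/q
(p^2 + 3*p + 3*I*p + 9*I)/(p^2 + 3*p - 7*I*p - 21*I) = (p + 3*I)/(p - 7*I)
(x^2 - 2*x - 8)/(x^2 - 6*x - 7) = (-x^2 + 2*x + 8)/(-x^2 + 6*x + 7)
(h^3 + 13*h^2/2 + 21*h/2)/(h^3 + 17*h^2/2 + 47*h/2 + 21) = h/(h + 2)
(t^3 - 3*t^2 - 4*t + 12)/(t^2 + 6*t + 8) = (t^2 - 5*t + 6)/(t + 4)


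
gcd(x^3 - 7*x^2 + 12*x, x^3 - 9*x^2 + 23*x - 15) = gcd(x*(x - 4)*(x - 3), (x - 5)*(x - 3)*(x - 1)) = x - 3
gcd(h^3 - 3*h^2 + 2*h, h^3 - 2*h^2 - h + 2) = h^2 - 3*h + 2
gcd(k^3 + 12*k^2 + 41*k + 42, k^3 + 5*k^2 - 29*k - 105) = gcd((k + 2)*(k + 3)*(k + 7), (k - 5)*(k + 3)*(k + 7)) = k^2 + 10*k + 21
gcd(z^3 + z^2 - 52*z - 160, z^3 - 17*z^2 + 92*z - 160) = z - 8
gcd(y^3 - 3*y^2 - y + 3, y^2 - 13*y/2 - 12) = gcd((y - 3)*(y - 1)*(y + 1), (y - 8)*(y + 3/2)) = 1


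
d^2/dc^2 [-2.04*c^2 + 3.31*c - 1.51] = -4.08000000000000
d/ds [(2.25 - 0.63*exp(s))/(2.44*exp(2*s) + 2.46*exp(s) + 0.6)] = (1.5372*exp(2*s) - 10.98*exp(s) - 5.913)*exp(s)/(5.9536*exp(4*s) + 12.0048*exp(3*s) + 8.9796*exp(2*s) + 2.952*exp(s) + 0.36)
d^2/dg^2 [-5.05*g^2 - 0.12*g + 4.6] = -10.1000000000000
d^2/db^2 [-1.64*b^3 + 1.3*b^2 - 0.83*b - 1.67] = 2.6 - 9.84*b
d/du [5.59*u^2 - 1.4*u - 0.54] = 11.18*u - 1.4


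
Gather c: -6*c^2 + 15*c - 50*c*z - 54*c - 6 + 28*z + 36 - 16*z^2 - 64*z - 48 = -6*c^2 + c*(-50*z - 39) - 16*z^2 - 36*z - 18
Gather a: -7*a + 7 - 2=5 - 7*a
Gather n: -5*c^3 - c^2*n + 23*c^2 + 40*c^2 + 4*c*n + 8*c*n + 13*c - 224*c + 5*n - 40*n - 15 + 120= -5*c^3 + 63*c^2 - 211*c + n*(-c^2 + 12*c - 35) + 105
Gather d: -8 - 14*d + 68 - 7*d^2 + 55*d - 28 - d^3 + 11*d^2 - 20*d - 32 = -d^3 + 4*d^2 + 21*d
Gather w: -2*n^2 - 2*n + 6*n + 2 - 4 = -2*n^2 + 4*n - 2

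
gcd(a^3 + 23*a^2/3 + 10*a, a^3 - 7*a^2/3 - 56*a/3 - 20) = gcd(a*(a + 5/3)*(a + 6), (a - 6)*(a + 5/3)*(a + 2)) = a + 5/3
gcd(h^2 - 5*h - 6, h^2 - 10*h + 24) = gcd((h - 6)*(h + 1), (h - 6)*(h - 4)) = h - 6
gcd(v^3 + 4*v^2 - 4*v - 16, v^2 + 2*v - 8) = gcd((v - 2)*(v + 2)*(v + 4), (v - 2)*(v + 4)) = v^2 + 2*v - 8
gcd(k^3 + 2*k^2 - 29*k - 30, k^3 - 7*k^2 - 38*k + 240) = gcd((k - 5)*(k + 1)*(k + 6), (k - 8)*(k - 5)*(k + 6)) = k^2 + k - 30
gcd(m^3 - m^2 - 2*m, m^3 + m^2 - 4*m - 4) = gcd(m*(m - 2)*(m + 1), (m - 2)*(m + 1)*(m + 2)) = m^2 - m - 2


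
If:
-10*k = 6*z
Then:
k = -3*z/5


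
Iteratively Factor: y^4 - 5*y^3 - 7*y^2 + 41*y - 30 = (y + 3)*(y^3 - 8*y^2 + 17*y - 10) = (y - 1)*(y + 3)*(y^2 - 7*y + 10) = (y - 2)*(y - 1)*(y + 3)*(y - 5)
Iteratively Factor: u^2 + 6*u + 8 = (u + 2)*(u + 4)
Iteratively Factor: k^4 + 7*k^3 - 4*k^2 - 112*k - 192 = (k - 4)*(k^3 + 11*k^2 + 40*k + 48) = (k - 4)*(k + 3)*(k^2 + 8*k + 16) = (k - 4)*(k + 3)*(k + 4)*(k + 4)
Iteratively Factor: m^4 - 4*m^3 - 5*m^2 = (m - 5)*(m^3 + m^2) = (m - 5)*(m + 1)*(m^2) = m*(m - 5)*(m + 1)*(m)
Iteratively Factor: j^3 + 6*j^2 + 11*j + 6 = (j + 1)*(j^2 + 5*j + 6) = (j + 1)*(j + 2)*(j + 3)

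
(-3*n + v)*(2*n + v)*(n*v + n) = -6*n^3*v - 6*n^3 - n^2*v^2 - n^2*v + n*v^3 + n*v^2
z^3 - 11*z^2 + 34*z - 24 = (z - 6)*(z - 4)*(z - 1)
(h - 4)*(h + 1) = h^2 - 3*h - 4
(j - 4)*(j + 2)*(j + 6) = j^3 + 4*j^2 - 20*j - 48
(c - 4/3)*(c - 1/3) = c^2 - 5*c/3 + 4/9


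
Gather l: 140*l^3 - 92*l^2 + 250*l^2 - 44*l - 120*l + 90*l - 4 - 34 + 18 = 140*l^3 + 158*l^2 - 74*l - 20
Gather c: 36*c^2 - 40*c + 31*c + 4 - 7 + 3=36*c^2 - 9*c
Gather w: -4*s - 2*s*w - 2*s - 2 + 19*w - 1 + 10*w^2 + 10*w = -6*s + 10*w^2 + w*(29 - 2*s) - 3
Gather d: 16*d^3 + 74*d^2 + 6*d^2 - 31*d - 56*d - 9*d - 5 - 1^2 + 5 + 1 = 16*d^3 + 80*d^2 - 96*d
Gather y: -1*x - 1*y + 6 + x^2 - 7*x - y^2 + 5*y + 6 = x^2 - 8*x - y^2 + 4*y + 12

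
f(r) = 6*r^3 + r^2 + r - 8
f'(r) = 18*r^2 + 2*r + 1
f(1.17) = 4.15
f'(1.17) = 27.98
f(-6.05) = -1306.12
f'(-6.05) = 647.74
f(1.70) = 26.07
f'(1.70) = 56.42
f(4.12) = 432.70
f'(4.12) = 314.78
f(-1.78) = -40.45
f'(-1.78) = 54.47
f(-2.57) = -105.81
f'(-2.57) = 114.75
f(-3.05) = -171.98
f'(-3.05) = 162.34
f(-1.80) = -41.55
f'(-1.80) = 55.72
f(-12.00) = -10244.00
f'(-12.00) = 2569.00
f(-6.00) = -1274.00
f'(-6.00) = 637.00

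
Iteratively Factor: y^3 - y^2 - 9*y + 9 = (y - 3)*(y^2 + 2*y - 3) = (y - 3)*(y + 3)*(y - 1)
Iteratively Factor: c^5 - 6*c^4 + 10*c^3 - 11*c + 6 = (c - 2)*(c^4 - 4*c^3 + 2*c^2 + 4*c - 3) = (c - 2)*(c - 1)*(c^3 - 3*c^2 - c + 3) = (c - 2)*(c - 1)*(c + 1)*(c^2 - 4*c + 3) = (c - 2)*(c - 1)^2*(c + 1)*(c - 3)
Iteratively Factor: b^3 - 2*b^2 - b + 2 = (b + 1)*(b^2 - 3*b + 2) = (b - 2)*(b + 1)*(b - 1)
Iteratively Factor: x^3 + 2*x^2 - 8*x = (x + 4)*(x^2 - 2*x) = x*(x + 4)*(x - 2)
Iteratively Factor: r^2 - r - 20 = (r + 4)*(r - 5)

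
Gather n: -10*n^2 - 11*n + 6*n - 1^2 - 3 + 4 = -10*n^2 - 5*n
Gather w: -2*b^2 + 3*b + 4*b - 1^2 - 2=-2*b^2 + 7*b - 3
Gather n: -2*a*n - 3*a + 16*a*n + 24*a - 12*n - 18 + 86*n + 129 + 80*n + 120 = 21*a + n*(14*a + 154) + 231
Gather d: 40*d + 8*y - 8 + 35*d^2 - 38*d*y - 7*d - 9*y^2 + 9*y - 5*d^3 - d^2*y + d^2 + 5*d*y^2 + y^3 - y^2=-5*d^3 + d^2*(36 - y) + d*(5*y^2 - 38*y + 33) + y^3 - 10*y^2 + 17*y - 8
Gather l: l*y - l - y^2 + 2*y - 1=l*(y - 1) - y^2 + 2*y - 1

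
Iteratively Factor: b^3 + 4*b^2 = (b + 4)*(b^2) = b*(b + 4)*(b)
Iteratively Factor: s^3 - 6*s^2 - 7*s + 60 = (s + 3)*(s^2 - 9*s + 20) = (s - 5)*(s + 3)*(s - 4)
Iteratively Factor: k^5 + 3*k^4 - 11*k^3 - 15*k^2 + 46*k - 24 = (k - 1)*(k^4 + 4*k^3 - 7*k^2 - 22*k + 24) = (k - 1)^2*(k^3 + 5*k^2 - 2*k - 24) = (k - 1)^2*(k + 3)*(k^2 + 2*k - 8) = (k - 1)^2*(k + 3)*(k + 4)*(k - 2)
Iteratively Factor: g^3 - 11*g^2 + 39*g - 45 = (g - 3)*(g^2 - 8*g + 15) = (g - 5)*(g - 3)*(g - 3)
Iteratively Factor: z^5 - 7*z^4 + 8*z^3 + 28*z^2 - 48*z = (z - 3)*(z^4 - 4*z^3 - 4*z^2 + 16*z) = (z - 3)*(z - 2)*(z^3 - 2*z^2 - 8*z) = z*(z - 3)*(z - 2)*(z^2 - 2*z - 8) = z*(z - 4)*(z - 3)*(z - 2)*(z + 2)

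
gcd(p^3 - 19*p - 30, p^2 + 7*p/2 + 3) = p + 2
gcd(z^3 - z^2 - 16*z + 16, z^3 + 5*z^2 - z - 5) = z - 1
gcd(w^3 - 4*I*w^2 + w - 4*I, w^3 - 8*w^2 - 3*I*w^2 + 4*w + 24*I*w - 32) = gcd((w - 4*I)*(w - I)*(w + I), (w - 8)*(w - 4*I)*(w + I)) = w^2 - 3*I*w + 4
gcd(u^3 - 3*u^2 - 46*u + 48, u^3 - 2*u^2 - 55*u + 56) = u^2 - 9*u + 8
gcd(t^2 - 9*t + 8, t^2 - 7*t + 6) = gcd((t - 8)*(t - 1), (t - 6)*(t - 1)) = t - 1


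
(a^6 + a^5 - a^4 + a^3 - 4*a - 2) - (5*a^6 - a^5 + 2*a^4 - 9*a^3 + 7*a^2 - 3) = -4*a^6 + 2*a^5 - 3*a^4 + 10*a^3 - 7*a^2 - 4*a + 1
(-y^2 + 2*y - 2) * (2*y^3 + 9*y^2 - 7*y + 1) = -2*y^5 - 5*y^4 + 21*y^3 - 33*y^2 + 16*y - 2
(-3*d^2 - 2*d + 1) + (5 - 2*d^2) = -5*d^2 - 2*d + 6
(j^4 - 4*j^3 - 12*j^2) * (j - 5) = j^5 - 9*j^4 + 8*j^3 + 60*j^2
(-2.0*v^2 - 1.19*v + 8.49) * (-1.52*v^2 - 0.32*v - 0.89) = 3.04*v^4 + 2.4488*v^3 - 10.744*v^2 - 1.6577*v - 7.5561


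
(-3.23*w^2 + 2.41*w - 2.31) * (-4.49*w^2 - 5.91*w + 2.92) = 14.5027*w^4 + 8.2684*w^3 - 13.3028*w^2 + 20.6893*w - 6.7452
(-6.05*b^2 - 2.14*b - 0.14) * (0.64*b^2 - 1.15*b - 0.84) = -3.872*b^4 + 5.5879*b^3 + 7.4534*b^2 + 1.9586*b + 0.1176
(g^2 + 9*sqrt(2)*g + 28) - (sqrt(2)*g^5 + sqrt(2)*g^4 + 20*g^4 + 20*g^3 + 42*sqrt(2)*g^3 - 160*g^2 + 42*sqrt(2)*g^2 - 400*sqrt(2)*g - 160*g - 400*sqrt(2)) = -sqrt(2)*g^5 - 20*g^4 - sqrt(2)*g^4 - 42*sqrt(2)*g^3 - 20*g^3 - 42*sqrt(2)*g^2 + 161*g^2 + 160*g + 409*sqrt(2)*g + 28 + 400*sqrt(2)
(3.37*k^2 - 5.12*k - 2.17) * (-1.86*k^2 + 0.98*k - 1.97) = -6.2682*k^4 + 12.8258*k^3 - 7.6203*k^2 + 7.9598*k + 4.2749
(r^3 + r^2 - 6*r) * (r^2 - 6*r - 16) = r^5 - 5*r^4 - 28*r^3 + 20*r^2 + 96*r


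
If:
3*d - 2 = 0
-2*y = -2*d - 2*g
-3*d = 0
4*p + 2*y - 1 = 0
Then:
No Solution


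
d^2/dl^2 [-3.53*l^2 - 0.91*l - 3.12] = -7.06000000000000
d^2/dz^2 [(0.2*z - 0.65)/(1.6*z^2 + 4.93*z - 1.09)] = ((0.108 - 1.92*z)*(1.6*z^2 + 4.93*z - 1.09) + (0.2*z - 0.65)*(3.2*z + 4.93)*(6.4*z + 9.86))/(1.6*z^2 + 4.93*z - 1.09)^3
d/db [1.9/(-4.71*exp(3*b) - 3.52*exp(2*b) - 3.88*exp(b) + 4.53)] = (26.847*exp(2*b) + 13.376*exp(b) + 7.372)*exp(b)/(4.71*exp(3*b) + 3.52*exp(2*b) + 3.88*exp(b) - 4.53)^2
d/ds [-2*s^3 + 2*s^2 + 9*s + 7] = -6*s^2 + 4*s + 9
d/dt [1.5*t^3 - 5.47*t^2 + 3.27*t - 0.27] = 4.5*t^2 - 10.94*t + 3.27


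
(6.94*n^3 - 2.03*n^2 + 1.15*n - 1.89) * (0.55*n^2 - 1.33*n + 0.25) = 3.817*n^5 - 10.3467*n^4 + 5.0674*n^3 - 3.0765*n^2 + 2.8012*n - 0.4725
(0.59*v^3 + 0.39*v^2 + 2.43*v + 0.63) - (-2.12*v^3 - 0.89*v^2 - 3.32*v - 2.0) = 2.71*v^3 + 1.28*v^2 + 5.75*v + 2.63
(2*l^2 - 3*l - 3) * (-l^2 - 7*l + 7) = -2*l^4 - 11*l^3 + 38*l^2 - 21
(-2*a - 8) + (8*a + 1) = 6*a - 7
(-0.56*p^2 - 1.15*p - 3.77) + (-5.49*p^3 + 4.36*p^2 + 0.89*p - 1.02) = -5.49*p^3 + 3.8*p^2 - 0.26*p - 4.79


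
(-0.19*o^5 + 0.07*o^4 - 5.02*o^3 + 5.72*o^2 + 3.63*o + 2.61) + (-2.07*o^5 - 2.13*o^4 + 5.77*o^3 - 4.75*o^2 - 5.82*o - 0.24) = -2.26*o^5 - 2.06*o^4 + 0.75*o^3 + 0.97*o^2 - 2.19*o + 2.37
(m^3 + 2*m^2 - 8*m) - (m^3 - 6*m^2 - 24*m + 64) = 8*m^2 + 16*m - 64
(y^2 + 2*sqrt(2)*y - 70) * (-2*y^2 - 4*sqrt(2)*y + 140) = -2*y^4 - 8*sqrt(2)*y^3 + 264*y^2 + 560*sqrt(2)*y - 9800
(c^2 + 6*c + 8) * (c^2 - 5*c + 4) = c^4 + c^3 - 18*c^2 - 16*c + 32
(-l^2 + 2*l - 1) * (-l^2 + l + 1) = l^4 - 3*l^3 + 2*l^2 + l - 1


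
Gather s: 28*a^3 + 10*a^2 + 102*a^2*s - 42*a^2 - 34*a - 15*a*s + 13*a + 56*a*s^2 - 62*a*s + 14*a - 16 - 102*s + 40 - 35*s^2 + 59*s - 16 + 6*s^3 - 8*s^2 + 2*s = 28*a^3 - 32*a^2 - 7*a + 6*s^3 + s^2*(56*a - 43) + s*(102*a^2 - 77*a - 41) + 8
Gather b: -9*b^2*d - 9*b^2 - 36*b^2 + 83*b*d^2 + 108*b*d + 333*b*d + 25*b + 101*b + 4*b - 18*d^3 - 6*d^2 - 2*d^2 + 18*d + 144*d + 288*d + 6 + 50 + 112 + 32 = b^2*(-9*d - 45) + b*(83*d^2 + 441*d + 130) - 18*d^3 - 8*d^2 + 450*d + 200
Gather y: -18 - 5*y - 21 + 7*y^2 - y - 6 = 7*y^2 - 6*y - 45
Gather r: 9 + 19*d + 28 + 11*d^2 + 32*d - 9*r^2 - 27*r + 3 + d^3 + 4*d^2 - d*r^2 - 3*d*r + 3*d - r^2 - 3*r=d^3 + 15*d^2 + 54*d + r^2*(-d - 10) + r*(-3*d - 30) + 40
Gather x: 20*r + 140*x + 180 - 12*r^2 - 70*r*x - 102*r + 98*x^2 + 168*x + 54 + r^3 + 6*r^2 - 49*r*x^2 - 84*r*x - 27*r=r^3 - 6*r^2 - 109*r + x^2*(98 - 49*r) + x*(308 - 154*r) + 234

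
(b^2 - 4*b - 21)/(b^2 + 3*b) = (b - 7)/b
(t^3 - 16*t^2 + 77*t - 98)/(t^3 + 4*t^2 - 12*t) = (t^2 - 14*t + 49)/(t*(t + 6))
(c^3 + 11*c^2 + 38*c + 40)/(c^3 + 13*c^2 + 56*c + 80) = (c + 2)/(c + 4)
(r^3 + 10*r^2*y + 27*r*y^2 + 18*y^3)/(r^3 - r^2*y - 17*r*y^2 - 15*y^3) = (-r - 6*y)/(-r + 5*y)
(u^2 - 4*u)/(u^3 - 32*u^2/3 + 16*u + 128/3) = 3*u/(3*u^2 - 20*u - 32)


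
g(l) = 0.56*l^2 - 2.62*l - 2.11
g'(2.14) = -0.22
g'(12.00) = 10.82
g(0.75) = -3.76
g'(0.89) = -1.62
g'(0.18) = -2.42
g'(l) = 1.12*l - 2.62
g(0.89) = -4.00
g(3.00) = -4.93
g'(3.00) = 0.74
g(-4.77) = 23.13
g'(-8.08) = -11.67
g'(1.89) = -0.50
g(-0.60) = -0.34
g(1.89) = -5.06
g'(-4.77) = -7.96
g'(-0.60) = -3.29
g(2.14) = -5.15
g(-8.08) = 55.62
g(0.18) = -2.56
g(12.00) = 47.09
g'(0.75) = -1.78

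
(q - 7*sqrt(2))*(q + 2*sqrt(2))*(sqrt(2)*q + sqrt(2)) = sqrt(2)*q^3 - 10*q^2 + sqrt(2)*q^2 - 28*sqrt(2)*q - 10*q - 28*sqrt(2)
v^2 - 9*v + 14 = (v - 7)*(v - 2)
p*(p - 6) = p^2 - 6*p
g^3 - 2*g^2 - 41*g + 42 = (g - 7)*(g - 1)*(g + 6)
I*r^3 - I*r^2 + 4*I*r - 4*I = (r - 2*I)*(r + 2*I)*(I*r - I)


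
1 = 1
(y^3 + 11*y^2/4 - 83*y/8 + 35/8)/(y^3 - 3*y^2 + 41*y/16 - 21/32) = 4*(y + 5)/(4*y - 3)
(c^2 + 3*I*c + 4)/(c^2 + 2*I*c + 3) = (c + 4*I)/(c + 3*I)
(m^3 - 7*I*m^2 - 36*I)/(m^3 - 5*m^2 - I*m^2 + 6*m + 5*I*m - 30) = (m - 6*I)/(m - 5)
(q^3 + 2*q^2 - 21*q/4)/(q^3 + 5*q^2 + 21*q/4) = (2*q - 3)/(2*q + 3)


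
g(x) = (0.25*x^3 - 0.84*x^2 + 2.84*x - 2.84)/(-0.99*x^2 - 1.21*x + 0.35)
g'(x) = (1.98*x + 1.21)*(0.25*x^3 - 0.84*x^2 + 2.84*x - 2.84)/(-0.99*x^2 - 1.21*x + 0.35)^2 + (0.75*x^2 - 1.68*x + 2.84)/(-0.99*x^2 - 1.21*x + 0.35) = (-0.2475*x^4 - 0.605*x^3 + 4.0905*x^2 - 6.2112*x - 2.4424)/(0.9801*x^4 + 2.3958*x^3 + 0.7711*x^2 - 0.847*x + 0.1225)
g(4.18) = -0.57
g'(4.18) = -0.16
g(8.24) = -1.35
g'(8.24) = -0.21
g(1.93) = -0.23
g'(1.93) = -0.22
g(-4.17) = 4.01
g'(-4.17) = 0.46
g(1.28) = 0.02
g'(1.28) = -0.71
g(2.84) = -0.38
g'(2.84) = -0.14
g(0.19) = -27.61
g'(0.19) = -488.89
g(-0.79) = -8.33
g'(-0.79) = 11.02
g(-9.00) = 4.04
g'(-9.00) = -0.17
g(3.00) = -0.40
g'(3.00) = -0.14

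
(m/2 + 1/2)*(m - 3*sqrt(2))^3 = m^4/2 - 9*sqrt(2)*m^3/2 + m^3/2 - 9*sqrt(2)*m^2/2 + 27*m^2 - 27*sqrt(2)*m + 27*m - 27*sqrt(2)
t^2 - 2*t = t*(t - 2)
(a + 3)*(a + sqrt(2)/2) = a^2 + sqrt(2)*a/2 + 3*a + 3*sqrt(2)/2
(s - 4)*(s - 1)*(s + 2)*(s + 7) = s^4 + 4*s^3 - 27*s^2 - 34*s + 56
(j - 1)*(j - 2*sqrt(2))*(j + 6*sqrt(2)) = j^3 - j^2 + 4*sqrt(2)*j^2 - 24*j - 4*sqrt(2)*j + 24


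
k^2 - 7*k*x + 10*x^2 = (k - 5*x)*(k - 2*x)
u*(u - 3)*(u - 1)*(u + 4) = u^4 - 13*u^2 + 12*u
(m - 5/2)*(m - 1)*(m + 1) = m^3 - 5*m^2/2 - m + 5/2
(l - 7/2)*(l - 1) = l^2 - 9*l/2 + 7/2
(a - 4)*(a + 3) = a^2 - a - 12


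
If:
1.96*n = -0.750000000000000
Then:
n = -0.38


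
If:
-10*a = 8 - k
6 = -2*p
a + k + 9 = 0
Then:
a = -17/11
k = -82/11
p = -3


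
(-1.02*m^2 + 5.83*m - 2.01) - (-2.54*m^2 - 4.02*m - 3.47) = 1.52*m^2 + 9.85*m + 1.46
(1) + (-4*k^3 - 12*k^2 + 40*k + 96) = -4*k^3 - 12*k^2 + 40*k + 97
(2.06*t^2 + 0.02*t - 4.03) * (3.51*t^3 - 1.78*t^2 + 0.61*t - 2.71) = 7.2306*t^5 - 3.5966*t^4 - 12.9243*t^3 + 1.603*t^2 - 2.5125*t + 10.9213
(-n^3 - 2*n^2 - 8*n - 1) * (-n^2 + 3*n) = n^5 - n^4 + 2*n^3 - 23*n^2 - 3*n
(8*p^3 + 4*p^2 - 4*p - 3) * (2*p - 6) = 16*p^4 - 40*p^3 - 32*p^2 + 18*p + 18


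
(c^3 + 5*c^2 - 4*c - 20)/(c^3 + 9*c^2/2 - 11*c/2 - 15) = 2*(c + 2)/(2*c + 3)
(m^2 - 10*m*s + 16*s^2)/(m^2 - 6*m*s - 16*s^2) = (m - 2*s)/(m + 2*s)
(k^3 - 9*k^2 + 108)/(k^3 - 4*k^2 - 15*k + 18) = (k - 6)/(k - 1)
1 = 1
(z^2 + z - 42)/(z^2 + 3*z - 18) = (z^2 + z - 42)/(z^2 + 3*z - 18)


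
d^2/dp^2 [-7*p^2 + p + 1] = -14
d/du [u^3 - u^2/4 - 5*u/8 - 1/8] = 3*u^2 - u/2 - 5/8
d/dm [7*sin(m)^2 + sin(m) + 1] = (14*sin(m) + 1)*cos(m)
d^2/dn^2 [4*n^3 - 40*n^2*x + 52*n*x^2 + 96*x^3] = 24*n - 80*x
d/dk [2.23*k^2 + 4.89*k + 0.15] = 4.46*k + 4.89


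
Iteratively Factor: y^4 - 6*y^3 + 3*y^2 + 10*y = (y - 2)*(y^3 - 4*y^2 - 5*y) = (y - 5)*(y - 2)*(y^2 + y) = (y - 5)*(y - 2)*(y + 1)*(y)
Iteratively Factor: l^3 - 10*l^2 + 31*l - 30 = (l - 2)*(l^2 - 8*l + 15) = (l - 3)*(l - 2)*(l - 5)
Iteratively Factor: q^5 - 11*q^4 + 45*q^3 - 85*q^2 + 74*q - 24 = (q - 1)*(q^4 - 10*q^3 + 35*q^2 - 50*q + 24) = (q - 2)*(q - 1)*(q^3 - 8*q^2 + 19*q - 12) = (q - 3)*(q - 2)*(q - 1)*(q^2 - 5*q + 4) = (q - 3)*(q - 2)*(q - 1)^2*(q - 4)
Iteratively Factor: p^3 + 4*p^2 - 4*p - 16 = (p + 4)*(p^2 - 4) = (p - 2)*(p + 4)*(p + 2)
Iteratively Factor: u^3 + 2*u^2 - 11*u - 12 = (u + 4)*(u^2 - 2*u - 3) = (u - 3)*(u + 4)*(u + 1)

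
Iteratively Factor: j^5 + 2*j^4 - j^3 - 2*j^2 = (j + 1)*(j^4 + j^3 - 2*j^2) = j*(j + 1)*(j^3 + j^2 - 2*j) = j*(j - 1)*(j + 1)*(j^2 + 2*j) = j*(j - 1)*(j + 1)*(j + 2)*(j)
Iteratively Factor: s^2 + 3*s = (s)*(s + 3)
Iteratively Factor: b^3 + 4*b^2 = (b)*(b^2 + 4*b) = b^2*(b + 4)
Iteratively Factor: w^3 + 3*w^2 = (w)*(w^2 + 3*w) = w^2*(w + 3)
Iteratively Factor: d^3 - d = (d)*(d^2 - 1) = d*(d + 1)*(d - 1)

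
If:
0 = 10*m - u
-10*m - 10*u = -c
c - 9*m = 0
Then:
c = 0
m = 0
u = 0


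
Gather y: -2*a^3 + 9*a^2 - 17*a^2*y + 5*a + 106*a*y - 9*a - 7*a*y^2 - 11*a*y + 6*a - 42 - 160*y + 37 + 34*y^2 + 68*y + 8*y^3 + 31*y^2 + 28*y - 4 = -2*a^3 + 9*a^2 + 2*a + 8*y^3 + y^2*(65 - 7*a) + y*(-17*a^2 + 95*a - 64) - 9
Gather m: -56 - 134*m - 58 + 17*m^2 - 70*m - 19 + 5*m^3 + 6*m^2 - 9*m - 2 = 5*m^3 + 23*m^2 - 213*m - 135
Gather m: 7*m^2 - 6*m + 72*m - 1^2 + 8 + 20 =7*m^2 + 66*m + 27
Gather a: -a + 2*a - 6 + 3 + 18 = a + 15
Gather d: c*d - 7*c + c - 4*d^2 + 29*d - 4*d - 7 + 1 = -6*c - 4*d^2 + d*(c + 25) - 6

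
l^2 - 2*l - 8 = (l - 4)*(l + 2)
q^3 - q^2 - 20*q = q*(q - 5)*(q + 4)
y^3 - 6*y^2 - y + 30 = (y - 5)*(y - 3)*(y + 2)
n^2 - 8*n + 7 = (n - 7)*(n - 1)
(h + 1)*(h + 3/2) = h^2 + 5*h/2 + 3/2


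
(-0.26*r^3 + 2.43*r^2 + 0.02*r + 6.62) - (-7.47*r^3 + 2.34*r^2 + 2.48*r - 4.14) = 7.21*r^3 + 0.0900000000000003*r^2 - 2.46*r + 10.76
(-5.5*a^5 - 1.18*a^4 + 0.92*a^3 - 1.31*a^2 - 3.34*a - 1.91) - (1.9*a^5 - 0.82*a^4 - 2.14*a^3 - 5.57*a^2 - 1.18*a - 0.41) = -7.4*a^5 - 0.36*a^4 + 3.06*a^3 + 4.26*a^2 - 2.16*a - 1.5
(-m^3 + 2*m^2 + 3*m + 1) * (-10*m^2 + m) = 10*m^5 - 21*m^4 - 28*m^3 - 7*m^2 + m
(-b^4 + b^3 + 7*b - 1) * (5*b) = -5*b^5 + 5*b^4 + 35*b^2 - 5*b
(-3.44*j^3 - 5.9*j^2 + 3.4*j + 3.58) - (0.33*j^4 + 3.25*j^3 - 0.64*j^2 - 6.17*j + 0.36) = -0.33*j^4 - 6.69*j^3 - 5.26*j^2 + 9.57*j + 3.22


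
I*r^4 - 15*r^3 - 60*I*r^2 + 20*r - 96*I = (r + 2*I)*(r + 6*I)*(r + 8*I)*(I*r + 1)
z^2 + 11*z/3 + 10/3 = (z + 5/3)*(z + 2)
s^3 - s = s*(s - 1)*(s + 1)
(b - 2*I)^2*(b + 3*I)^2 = b^4 + 2*I*b^3 + 11*b^2 + 12*I*b + 36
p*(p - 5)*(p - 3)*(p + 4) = p^4 - 4*p^3 - 17*p^2 + 60*p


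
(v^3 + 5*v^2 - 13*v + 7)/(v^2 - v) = v + 6 - 7/v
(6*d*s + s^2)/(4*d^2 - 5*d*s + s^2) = s*(6*d + s)/(4*d^2 - 5*d*s + s^2)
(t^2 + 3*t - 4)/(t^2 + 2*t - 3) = (t + 4)/(t + 3)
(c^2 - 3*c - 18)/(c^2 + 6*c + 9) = (c - 6)/(c + 3)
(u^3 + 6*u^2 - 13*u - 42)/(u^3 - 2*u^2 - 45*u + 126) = (u + 2)/(u - 6)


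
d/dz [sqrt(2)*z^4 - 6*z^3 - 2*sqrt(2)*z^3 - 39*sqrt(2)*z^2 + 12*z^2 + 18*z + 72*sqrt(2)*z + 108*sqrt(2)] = 4*sqrt(2)*z^3 - 18*z^2 - 6*sqrt(2)*z^2 - 78*sqrt(2)*z + 24*z + 18 + 72*sqrt(2)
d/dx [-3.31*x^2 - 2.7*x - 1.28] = -6.62*x - 2.7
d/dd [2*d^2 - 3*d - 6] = 4*d - 3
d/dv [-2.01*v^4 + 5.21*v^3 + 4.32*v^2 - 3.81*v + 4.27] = -8.04*v^3 + 15.63*v^2 + 8.64*v - 3.81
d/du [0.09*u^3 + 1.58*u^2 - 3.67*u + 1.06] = 0.27*u^2 + 3.16*u - 3.67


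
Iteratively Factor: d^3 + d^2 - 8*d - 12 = (d - 3)*(d^2 + 4*d + 4) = (d - 3)*(d + 2)*(d + 2)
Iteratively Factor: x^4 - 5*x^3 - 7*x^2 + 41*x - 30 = (x - 1)*(x^3 - 4*x^2 - 11*x + 30) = (x - 1)*(x + 3)*(x^2 - 7*x + 10) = (x - 5)*(x - 1)*(x + 3)*(x - 2)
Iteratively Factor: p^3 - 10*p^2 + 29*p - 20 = (p - 5)*(p^2 - 5*p + 4) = (p - 5)*(p - 4)*(p - 1)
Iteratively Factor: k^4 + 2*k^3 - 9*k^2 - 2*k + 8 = (k + 1)*(k^3 + k^2 - 10*k + 8) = (k + 1)*(k + 4)*(k^2 - 3*k + 2) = (k - 1)*(k + 1)*(k + 4)*(k - 2)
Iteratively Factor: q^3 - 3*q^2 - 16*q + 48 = (q + 4)*(q^2 - 7*q + 12) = (q - 3)*(q + 4)*(q - 4)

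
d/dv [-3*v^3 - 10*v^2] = v*(-9*v - 20)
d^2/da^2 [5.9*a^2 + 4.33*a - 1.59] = 11.8000000000000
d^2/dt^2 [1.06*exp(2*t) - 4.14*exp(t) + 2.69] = (4.24*exp(t) - 4.14)*exp(t)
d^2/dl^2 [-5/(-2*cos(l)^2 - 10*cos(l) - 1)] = 10*(-8*sin(l)^4 + 50*sin(l)^2 + 85*cos(l)/2 - 15*cos(3*l)/2 + 56)/(-2*sin(l)^2 + 10*cos(l) + 3)^3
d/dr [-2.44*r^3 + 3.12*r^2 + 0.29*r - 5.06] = -7.32*r^2 + 6.24*r + 0.29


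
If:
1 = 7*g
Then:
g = 1/7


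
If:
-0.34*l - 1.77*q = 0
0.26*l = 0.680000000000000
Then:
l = 2.62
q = -0.50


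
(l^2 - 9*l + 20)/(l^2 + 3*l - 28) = (l - 5)/(l + 7)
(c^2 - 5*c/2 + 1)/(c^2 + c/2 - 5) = (2*c - 1)/(2*c + 5)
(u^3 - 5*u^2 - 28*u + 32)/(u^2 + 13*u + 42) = (u^3 - 5*u^2 - 28*u + 32)/(u^2 + 13*u + 42)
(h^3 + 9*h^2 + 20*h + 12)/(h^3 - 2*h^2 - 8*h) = (h^2 + 7*h + 6)/(h*(h - 4))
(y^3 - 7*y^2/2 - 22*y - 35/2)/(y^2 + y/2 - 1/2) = (2*y^2 - 9*y - 35)/(2*y - 1)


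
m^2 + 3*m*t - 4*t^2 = (m - t)*(m + 4*t)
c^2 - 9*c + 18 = (c - 6)*(c - 3)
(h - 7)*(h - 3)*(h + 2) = h^3 - 8*h^2 + h + 42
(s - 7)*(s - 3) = s^2 - 10*s + 21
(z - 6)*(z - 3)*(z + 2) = z^3 - 7*z^2 + 36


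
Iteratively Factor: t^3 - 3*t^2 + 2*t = (t - 2)*(t^2 - t) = t*(t - 2)*(t - 1)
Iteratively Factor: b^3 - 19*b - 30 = (b - 5)*(b^2 + 5*b + 6) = (b - 5)*(b + 2)*(b + 3)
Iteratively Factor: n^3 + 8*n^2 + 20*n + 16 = (n + 4)*(n^2 + 4*n + 4) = (n + 2)*(n + 4)*(n + 2)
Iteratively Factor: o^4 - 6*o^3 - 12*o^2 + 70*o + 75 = (o + 3)*(o^3 - 9*o^2 + 15*o + 25) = (o - 5)*(o + 3)*(o^2 - 4*o - 5) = (o - 5)*(o + 1)*(o + 3)*(o - 5)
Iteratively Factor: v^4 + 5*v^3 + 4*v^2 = (v + 4)*(v^3 + v^2) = (v + 1)*(v + 4)*(v^2) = v*(v + 1)*(v + 4)*(v)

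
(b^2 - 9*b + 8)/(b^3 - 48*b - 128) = (b - 1)/(b^2 + 8*b + 16)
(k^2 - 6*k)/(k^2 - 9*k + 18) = k/(k - 3)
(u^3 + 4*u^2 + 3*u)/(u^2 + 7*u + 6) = u*(u + 3)/(u + 6)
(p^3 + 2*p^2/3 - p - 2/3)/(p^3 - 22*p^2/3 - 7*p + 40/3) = (3*p^2 + 5*p + 2)/(3*p^2 - 19*p - 40)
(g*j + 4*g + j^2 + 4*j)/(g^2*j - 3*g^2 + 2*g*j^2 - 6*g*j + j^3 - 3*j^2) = (j + 4)/(g*j - 3*g + j^2 - 3*j)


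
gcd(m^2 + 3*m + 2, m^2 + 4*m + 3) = m + 1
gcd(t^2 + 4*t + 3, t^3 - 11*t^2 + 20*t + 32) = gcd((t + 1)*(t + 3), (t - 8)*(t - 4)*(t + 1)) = t + 1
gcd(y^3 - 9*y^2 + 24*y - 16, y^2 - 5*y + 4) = y^2 - 5*y + 4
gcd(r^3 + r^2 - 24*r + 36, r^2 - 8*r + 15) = r - 3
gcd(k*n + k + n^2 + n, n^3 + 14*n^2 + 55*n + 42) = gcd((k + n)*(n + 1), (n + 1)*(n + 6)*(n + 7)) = n + 1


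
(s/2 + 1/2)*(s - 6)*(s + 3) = s^3/2 - s^2 - 21*s/2 - 9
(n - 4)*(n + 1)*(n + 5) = n^3 + 2*n^2 - 19*n - 20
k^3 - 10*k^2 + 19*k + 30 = (k - 6)*(k - 5)*(k + 1)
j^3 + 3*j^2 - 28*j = j*(j - 4)*(j + 7)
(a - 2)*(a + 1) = a^2 - a - 2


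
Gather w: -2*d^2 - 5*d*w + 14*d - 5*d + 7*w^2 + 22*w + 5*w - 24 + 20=-2*d^2 + 9*d + 7*w^2 + w*(27 - 5*d) - 4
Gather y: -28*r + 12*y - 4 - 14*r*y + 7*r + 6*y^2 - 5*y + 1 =-21*r + 6*y^2 + y*(7 - 14*r) - 3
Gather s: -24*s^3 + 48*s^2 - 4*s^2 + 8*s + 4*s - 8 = -24*s^3 + 44*s^2 + 12*s - 8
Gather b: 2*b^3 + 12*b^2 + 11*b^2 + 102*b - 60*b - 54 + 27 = 2*b^3 + 23*b^2 + 42*b - 27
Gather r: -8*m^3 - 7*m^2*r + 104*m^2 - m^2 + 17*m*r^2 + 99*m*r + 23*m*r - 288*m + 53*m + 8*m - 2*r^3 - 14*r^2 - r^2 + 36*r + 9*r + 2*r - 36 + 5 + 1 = -8*m^3 + 103*m^2 - 227*m - 2*r^3 + r^2*(17*m - 15) + r*(-7*m^2 + 122*m + 47) - 30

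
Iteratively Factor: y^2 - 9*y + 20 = (y - 4)*(y - 5)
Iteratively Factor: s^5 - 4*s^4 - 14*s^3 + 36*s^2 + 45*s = (s + 3)*(s^4 - 7*s^3 + 7*s^2 + 15*s) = (s - 3)*(s + 3)*(s^3 - 4*s^2 - 5*s) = s*(s - 3)*(s + 3)*(s^2 - 4*s - 5) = s*(s - 5)*(s - 3)*(s + 3)*(s + 1)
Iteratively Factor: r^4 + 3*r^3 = (r)*(r^3 + 3*r^2) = r*(r + 3)*(r^2) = r^2*(r + 3)*(r)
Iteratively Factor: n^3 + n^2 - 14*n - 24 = (n + 3)*(n^2 - 2*n - 8) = (n + 2)*(n + 3)*(n - 4)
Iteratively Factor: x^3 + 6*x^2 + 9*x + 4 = (x + 1)*(x^2 + 5*x + 4) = (x + 1)^2*(x + 4)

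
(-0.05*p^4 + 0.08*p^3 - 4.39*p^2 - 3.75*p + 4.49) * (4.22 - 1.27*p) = 0.0635*p^5 - 0.3126*p^4 + 5.9129*p^3 - 13.7633*p^2 - 21.5273*p + 18.9478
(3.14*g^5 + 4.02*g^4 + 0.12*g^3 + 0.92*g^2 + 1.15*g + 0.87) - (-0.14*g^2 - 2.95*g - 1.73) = 3.14*g^5 + 4.02*g^4 + 0.12*g^3 + 1.06*g^2 + 4.1*g + 2.6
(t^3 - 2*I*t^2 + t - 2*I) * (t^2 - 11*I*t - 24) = t^5 - 13*I*t^4 - 45*t^3 + 35*I*t^2 - 46*t + 48*I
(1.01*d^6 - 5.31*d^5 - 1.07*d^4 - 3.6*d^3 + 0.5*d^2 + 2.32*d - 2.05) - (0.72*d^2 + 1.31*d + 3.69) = 1.01*d^6 - 5.31*d^5 - 1.07*d^4 - 3.6*d^3 - 0.22*d^2 + 1.01*d - 5.74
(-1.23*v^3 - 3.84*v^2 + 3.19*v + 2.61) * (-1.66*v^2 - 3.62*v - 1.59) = 2.0418*v^5 + 10.827*v^4 + 10.5611*v^3 - 9.7748*v^2 - 14.5203*v - 4.1499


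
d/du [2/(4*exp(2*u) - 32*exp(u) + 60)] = (4 - exp(u))*exp(u)/(exp(2*u) - 8*exp(u) + 15)^2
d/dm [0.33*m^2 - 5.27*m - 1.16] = 0.66*m - 5.27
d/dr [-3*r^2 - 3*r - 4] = -6*r - 3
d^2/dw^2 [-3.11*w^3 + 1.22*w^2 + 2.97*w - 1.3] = 2.44 - 18.66*w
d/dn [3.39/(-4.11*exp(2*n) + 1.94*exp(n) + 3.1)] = (27.8658*exp(n) - 6.5766)*exp(n)/(-4.11*exp(2*n) + 1.94*exp(n) + 3.1)^2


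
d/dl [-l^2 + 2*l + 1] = 2 - 2*l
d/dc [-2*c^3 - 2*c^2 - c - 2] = -6*c^2 - 4*c - 1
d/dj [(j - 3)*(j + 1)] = 2*j - 2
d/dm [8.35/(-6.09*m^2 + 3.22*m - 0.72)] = (101.703*m - 26.887)/(6.09*m^2 - 3.22*m + 0.72)^2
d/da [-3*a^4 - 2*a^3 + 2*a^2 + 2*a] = -12*a^3 - 6*a^2 + 4*a + 2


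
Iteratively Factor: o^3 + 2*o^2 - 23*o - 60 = (o - 5)*(o^2 + 7*o + 12) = (o - 5)*(o + 3)*(o + 4)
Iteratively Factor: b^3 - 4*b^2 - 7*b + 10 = (b + 2)*(b^2 - 6*b + 5) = (b - 5)*(b + 2)*(b - 1)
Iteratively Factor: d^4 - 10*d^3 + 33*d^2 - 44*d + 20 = (d - 2)*(d^3 - 8*d^2 + 17*d - 10) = (d - 2)*(d - 1)*(d^2 - 7*d + 10) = (d - 5)*(d - 2)*(d - 1)*(d - 2)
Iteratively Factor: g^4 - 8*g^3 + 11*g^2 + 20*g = (g + 1)*(g^3 - 9*g^2 + 20*g) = (g - 5)*(g + 1)*(g^2 - 4*g) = (g - 5)*(g - 4)*(g + 1)*(g)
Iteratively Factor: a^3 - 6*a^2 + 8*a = (a - 4)*(a^2 - 2*a) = a*(a - 4)*(a - 2)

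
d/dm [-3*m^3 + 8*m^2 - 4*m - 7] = -9*m^2 + 16*m - 4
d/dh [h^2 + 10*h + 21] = 2*h + 10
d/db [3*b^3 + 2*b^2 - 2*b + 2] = 9*b^2 + 4*b - 2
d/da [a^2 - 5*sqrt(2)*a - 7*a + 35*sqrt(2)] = 2*a - 5*sqrt(2) - 7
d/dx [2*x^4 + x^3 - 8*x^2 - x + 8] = 8*x^3 + 3*x^2 - 16*x - 1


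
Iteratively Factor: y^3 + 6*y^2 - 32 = (y + 4)*(y^2 + 2*y - 8) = (y + 4)^2*(y - 2)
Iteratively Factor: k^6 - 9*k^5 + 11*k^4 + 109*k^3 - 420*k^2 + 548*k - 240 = (k - 2)*(k^5 - 7*k^4 - 3*k^3 + 103*k^2 - 214*k + 120) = (k - 2)*(k - 1)*(k^4 - 6*k^3 - 9*k^2 + 94*k - 120) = (k - 2)*(k - 1)*(k + 4)*(k^3 - 10*k^2 + 31*k - 30) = (k - 5)*(k - 2)*(k - 1)*(k + 4)*(k^2 - 5*k + 6) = (k - 5)*(k - 2)^2*(k - 1)*(k + 4)*(k - 3)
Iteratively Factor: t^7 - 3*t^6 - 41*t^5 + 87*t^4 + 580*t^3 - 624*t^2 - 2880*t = (t + 3)*(t^6 - 6*t^5 - 23*t^4 + 156*t^3 + 112*t^2 - 960*t) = (t + 3)*(t + 4)*(t^5 - 10*t^4 + 17*t^3 + 88*t^2 - 240*t) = t*(t + 3)*(t + 4)*(t^4 - 10*t^3 + 17*t^2 + 88*t - 240) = t*(t - 5)*(t + 3)*(t + 4)*(t^3 - 5*t^2 - 8*t + 48) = t*(t - 5)*(t - 4)*(t + 3)*(t + 4)*(t^2 - t - 12) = t*(t - 5)*(t - 4)^2*(t + 3)*(t + 4)*(t + 3)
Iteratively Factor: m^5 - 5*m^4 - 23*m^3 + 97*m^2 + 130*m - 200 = (m - 1)*(m^4 - 4*m^3 - 27*m^2 + 70*m + 200) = (m - 1)*(m + 2)*(m^3 - 6*m^2 - 15*m + 100) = (m - 1)*(m + 2)*(m + 4)*(m^2 - 10*m + 25) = (m - 5)*(m - 1)*(m + 2)*(m + 4)*(m - 5)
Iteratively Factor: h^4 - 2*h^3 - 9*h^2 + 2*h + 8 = (h + 2)*(h^3 - 4*h^2 - h + 4) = (h - 4)*(h + 2)*(h^2 - 1) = (h - 4)*(h - 1)*(h + 2)*(h + 1)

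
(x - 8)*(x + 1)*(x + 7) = x^3 - 57*x - 56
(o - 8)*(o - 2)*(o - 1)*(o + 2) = o^4 - 9*o^3 + 4*o^2 + 36*o - 32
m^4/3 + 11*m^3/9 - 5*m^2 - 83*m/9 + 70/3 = (m/3 + 1)*(m - 7/3)*(m - 2)*(m + 5)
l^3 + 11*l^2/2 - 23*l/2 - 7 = (l - 2)*(l + 1/2)*(l + 7)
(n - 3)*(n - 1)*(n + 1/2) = n^3 - 7*n^2/2 + n + 3/2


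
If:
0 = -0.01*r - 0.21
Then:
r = -21.00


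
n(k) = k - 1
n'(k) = 1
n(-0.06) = -1.06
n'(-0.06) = 1.00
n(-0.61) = -1.61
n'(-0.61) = 1.00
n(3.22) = 2.22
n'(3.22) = 1.00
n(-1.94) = -2.94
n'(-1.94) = 1.00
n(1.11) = 0.11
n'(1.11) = 1.00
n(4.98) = 3.98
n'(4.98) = 1.00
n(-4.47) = -5.47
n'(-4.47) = 1.00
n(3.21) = 2.21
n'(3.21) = 1.00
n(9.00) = 8.00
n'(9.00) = 1.00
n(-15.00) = -16.00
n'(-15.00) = 1.00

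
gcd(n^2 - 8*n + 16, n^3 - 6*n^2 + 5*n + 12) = n - 4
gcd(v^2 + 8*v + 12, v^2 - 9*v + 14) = 1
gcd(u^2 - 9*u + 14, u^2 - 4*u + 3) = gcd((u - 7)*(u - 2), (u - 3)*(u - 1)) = 1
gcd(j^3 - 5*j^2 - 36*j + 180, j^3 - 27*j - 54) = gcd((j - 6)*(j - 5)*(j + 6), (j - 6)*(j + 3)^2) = j - 6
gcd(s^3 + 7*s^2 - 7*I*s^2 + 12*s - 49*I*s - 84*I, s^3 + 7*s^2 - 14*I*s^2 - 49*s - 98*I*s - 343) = s - 7*I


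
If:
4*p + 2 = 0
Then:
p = -1/2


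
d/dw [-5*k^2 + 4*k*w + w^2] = 4*k + 2*w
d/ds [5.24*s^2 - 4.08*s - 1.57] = 10.48*s - 4.08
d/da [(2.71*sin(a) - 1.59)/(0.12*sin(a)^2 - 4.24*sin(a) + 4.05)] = (-0.3252*sin(a)^2 + 0.381600000000001*sin(a) + 4.2339)*cos(a)/(0.0144*sin(a)^4 - 1.0176*sin(a)^3 + 18.9496*sin(a)^2 - 34.344*sin(a) + 16.4025)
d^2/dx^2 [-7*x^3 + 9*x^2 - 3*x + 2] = 18 - 42*x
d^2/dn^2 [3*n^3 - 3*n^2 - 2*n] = 18*n - 6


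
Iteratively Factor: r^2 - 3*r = (r - 3)*(r)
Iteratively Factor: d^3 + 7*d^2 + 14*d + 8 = (d + 4)*(d^2 + 3*d + 2) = (d + 1)*(d + 4)*(d + 2)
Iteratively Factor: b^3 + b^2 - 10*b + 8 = (b - 1)*(b^2 + 2*b - 8) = (b - 1)*(b + 4)*(b - 2)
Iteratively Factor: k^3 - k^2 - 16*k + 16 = (k - 4)*(k^2 + 3*k - 4) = (k - 4)*(k - 1)*(k + 4)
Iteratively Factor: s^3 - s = (s - 1)*(s^2 + s) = s*(s - 1)*(s + 1)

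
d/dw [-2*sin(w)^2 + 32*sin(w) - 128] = 4*(8 - sin(w))*cos(w)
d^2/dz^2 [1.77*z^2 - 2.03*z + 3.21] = 3.54000000000000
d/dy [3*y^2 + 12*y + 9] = 6*y + 12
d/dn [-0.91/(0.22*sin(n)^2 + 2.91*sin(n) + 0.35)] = (0.4004*sin(n) + 2.6481)*cos(n)/(0.22*sin(n)^2 + 2.91*sin(n) + 0.35)^2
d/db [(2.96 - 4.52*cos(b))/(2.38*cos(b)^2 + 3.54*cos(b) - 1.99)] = (-10.7576*cos(b)^2 + 14.0896*cos(b) + 1.4836)*sin(b)/(5.6644*cos(b)^4 + 16.8504*cos(b)^3 + 3.0592*cos(b)^2 - 14.0892*cos(b) + 3.9601)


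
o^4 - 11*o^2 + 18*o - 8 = (o - 2)*(o - 1)^2*(o + 4)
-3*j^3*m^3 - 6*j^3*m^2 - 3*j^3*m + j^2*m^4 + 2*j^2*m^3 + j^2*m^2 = m*(-3*j + m)*(j*m + j)^2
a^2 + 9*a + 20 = (a + 4)*(a + 5)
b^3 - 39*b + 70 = (b - 5)*(b - 2)*(b + 7)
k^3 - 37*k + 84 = (k - 4)*(k - 3)*(k + 7)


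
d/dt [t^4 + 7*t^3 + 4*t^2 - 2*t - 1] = 4*t^3 + 21*t^2 + 8*t - 2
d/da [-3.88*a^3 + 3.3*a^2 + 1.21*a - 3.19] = -11.64*a^2 + 6.6*a + 1.21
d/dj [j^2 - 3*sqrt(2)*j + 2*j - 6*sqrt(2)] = 2*j - 3*sqrt(2) + 2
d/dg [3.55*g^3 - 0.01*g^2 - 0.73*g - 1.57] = 10.65*g^2 - 0.02*g - 0.73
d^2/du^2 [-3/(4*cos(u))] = 3*(cos(u)^2 - 2)/(4*cos(u)^3)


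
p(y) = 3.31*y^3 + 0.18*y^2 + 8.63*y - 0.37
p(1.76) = 33.42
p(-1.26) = -17.58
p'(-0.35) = 9.72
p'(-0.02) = 8.63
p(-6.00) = -760.63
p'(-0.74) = 13.80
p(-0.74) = -8.00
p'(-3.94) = 161.36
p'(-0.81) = 14.85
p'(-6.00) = 363.95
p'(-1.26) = 23.94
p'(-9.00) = 809.72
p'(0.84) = 15.94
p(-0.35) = -3.51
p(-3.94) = -234.03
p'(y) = 9.93*y^2 + 0.36*y + 8.63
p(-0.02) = -0.54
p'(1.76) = 40.02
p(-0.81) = -9.00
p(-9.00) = -2476.45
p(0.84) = 8.97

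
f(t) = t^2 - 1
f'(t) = 2*t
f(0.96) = -0.08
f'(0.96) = 1.92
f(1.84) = 2.39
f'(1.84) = 3.68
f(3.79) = 13.36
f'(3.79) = 7.58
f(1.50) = 1.25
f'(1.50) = 3.00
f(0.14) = -0.98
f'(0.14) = 0.28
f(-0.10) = -0.99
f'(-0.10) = -0.20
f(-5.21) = 26.14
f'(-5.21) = -10.42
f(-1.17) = 0.37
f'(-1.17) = -2.34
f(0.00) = -1.00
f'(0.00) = 0.00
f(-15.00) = 224.00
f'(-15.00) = -30.00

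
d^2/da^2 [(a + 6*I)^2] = 2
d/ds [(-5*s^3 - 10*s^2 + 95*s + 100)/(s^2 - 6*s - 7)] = 5*(-s^2 + 14*s - 13)/(s^2 - 14*s + 49)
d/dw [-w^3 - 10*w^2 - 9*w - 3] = -3*w^2 - 20*w - 9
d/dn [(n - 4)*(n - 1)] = 2*n - 5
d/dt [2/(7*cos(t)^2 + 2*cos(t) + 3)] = 4*(7*cos(t) + 1)*sin(t)/(7*cos(t)^2 + 2*cos(t) + 3)^2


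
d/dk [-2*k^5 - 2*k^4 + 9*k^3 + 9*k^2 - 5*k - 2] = -10*k^4 - 8*k^3 + 27*k^2 + 18*k - 5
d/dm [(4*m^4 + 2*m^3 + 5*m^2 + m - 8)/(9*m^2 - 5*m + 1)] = (72*m^5 - 42*m^4 - 4*m^3 - 28*m^2 + 154*m - 39)/(81*m^4 - 90*m^3 + 43*m^2 - 10*m + 1)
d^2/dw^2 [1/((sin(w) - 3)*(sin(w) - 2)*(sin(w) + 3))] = (-9*sin(w)^6 + 22*sin(w)^5 + 14*sin(w)^4 + 76*sin(w)^3 - 255*sin(w)^2 - 162*sin(w) + 234)/((sin(w) - 3)^3*(sin(w) - 2)^3*(sin(w) + 3)^3)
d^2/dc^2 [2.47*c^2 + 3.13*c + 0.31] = 4.94000000000000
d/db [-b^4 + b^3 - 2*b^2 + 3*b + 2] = -4*b^3 + 3*b^2 - 4*b + 3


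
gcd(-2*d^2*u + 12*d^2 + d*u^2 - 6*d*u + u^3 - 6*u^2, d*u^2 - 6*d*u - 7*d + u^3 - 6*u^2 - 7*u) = 1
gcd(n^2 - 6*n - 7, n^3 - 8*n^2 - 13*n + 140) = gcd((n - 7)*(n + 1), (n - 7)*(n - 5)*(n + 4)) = n - 7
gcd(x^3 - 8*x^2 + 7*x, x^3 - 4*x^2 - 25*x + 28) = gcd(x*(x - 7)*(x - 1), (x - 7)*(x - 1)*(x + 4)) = x^2 - 8*x + 7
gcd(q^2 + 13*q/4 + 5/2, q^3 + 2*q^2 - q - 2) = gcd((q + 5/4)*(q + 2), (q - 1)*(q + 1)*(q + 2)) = q + 2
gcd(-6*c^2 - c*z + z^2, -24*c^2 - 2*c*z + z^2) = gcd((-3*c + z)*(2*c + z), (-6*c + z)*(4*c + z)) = 1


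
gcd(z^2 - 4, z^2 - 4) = z^2 - 4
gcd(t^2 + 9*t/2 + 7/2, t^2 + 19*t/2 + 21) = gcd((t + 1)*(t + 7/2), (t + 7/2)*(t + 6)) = t + 7/2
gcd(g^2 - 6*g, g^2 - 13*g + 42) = g - 6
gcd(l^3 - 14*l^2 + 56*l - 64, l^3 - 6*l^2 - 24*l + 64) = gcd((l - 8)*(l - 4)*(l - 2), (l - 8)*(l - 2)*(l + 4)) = l^2 - 10*l + 16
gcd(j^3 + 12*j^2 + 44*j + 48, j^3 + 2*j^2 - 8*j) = j + 4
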